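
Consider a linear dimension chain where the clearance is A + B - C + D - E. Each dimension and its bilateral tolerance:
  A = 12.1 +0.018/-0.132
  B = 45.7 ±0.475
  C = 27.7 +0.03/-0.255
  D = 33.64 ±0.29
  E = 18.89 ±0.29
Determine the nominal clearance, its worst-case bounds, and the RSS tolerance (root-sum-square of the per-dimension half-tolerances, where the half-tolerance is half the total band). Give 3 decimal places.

nominal=44.850 wc=[43.633,46.178] rss=0.648

Stack each dimension's contribution:
  +A: nom +12.100 → Σnom=12.100; wc +0.018/-0.132 → slack +0.018/-0.132; half-tol=0.075, Σhalf²=0.005625
  +B: nom +45.700 → Σnom=57.800; wc +0.475/-0.475 → slack +0.493/-0.607; half-tol=0.475, Σhalf²=0.231250
  -C: nom -27.700 → Σnom=30.100; wc +0.255/-0.030 → slack +0.748/-0.637; half-tol=0.143, Σhalf²=0.251556
  +D: nom +33.640 → Σnom=63.740; wc +0.290/-0.290 → slack +1.038/-0.927; half-tol=0.290, Σhalf²=0.335656
  -E: nom -18.890 → Σnom=44.850; wc +0.290/-0.290 → slack +1.328/-1.217; half-tol=0.290, Σhalf²=0.419756
Nominal = 44.850. Worst-case = [44.850 - 1.217, 44.850 + 1.328] = [43.633, 46.178]. RSS = √0.419756 = 0.648.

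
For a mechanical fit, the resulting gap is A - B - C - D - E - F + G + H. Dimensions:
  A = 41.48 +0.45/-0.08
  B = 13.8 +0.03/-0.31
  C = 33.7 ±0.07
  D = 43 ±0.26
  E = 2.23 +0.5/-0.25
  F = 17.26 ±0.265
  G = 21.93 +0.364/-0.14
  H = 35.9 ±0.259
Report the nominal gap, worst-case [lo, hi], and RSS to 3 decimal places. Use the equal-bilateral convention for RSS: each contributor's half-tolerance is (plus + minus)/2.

Stack each dimension's contribution:
  +A: nom +41.480 → Σnom=41.480; wc +0.450/-0.080 → slack +0.450/-0.080; half-tol=0.265, Σhalf²=0.070225
  -B: nom -13.800 → Σnom=27.680; wc +0.310/-0.030 → slack +0.760/-0.110; half-tol=0.170, Σhalf²=0.099125
  -C: nom -33.700 → Σnom=-6.020; wc +0.070/-0.070 → slack +0.830/-0.180; half-tol=0.070, Σhalf²=0.104025
  -D: nom -43.000 → Σnom=-49.020; wc +0.260/-0.260 → slack +1.090/-0.440; half-tol=0.260, Σhalf²=0.171625
  -E: nom -2.230 → Σnom=-51.250; wc +0.250/-0.500 → slack +1.340/-0.940; half-tol=0.375, Σhalf²=0.312250
  -F: nom -17.260 → Σnom=-68.510; wc +0.265/-0.265 → slack +1.605/-1.205; half-tol=0.265, Σhalf²=0.382475
  +G: nom +21.930 → Σnom=-46.580; wc +0.364/-0.140 → slack +1.969/-1.345; half-tol=0.252, Σhalf²=0.445979
  +H: nom +35.900 → Σnom=-10.680; wc +0.259/-0.259 → slack +2.228/-1.604; half-tol=0.259, Σhalf²=0.513060
Nominal = -10.680. Worst-case = [-10.680 - 1.604, -10.680 + 2.228] = [-12.284, -8.452]. RSS = √0.513060 = 0.716.

nominal=-10.680 wc=[-12.284,-8.452] rss=0.716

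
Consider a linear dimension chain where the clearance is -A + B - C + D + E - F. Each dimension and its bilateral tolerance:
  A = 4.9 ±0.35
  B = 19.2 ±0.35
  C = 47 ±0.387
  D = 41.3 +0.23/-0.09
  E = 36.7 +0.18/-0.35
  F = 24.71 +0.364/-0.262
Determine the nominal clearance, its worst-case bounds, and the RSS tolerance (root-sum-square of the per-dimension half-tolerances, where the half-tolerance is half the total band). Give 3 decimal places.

Stack each dimension's contribution:
  -A: nom -4.900 → Σnom=-4.900; wc +0.350/-0.350 → slack +0.350/-0.350; half-tol=0.350, Σhalf²=0.122500
  +B: nom +19.200 → Σnom=14.300; wc +0.350/-0.350 → slack +0.700/-0.700; half-tol=0.350, Σhalf²=0.245000
  -C: nom -47.000 → Σnom=-32.700; wc +0.387/-0.387 → slack +1.087/-1.087; half-tol=0.387, Σhalf²=0.394769
  +D: nom +41.300 → Σnom=8.600; wc +0.230/-0.090 → slack +1.317/-1.177; half-tol=0.160, Σhalf²=0.420369
  +E: nom +36.700 → Σnom=45.300; wc +0.180/-0.350 → slack +1.497/-1.527; half-tol=0.265, Σhalf²=0.490594
  -F: nom -24.710 → Σnom=20.590; wc +0.262/-0.364 → slack +1.759/-1.891; half-tol=0.313, Σhalf²=0.588563
Nominal = 20.590. Worst-case = [20.590 - 1.891, 20.590 + 1.759] = [18.699, 22.349]. RSS = √0.588563 = 0.767.

nominal=20.590 wc=[18.699,22.349] rss=0.767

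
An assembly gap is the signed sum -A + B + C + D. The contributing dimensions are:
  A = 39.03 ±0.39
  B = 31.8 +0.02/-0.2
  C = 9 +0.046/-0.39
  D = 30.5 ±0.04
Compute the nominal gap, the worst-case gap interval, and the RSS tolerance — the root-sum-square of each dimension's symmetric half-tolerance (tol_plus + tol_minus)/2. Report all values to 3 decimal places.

nominal=32.270 wc=[31.250,32.766] rss=0.462

Stack each dimension's contribution:
  -A: nom -39.030 → Σnom=-39.030; wc +0.390/-0.390 → slack +0.390/-0.390; half-tol=0.390, Σhalf²=0.152100
  +B: nom +31.800 → Σnom=-7.230; wc +0.020/-0.200 → slack +0.410/-0.590; half-tol=0.110, Σhalf²=0.164200
  +C: nom +9.000 → Σnom=1.770; wc +0.046/-0.390 → slack +0.456/-0.980; half-tol=0.218, Σhalf²=0.211724
  +D: nom +30.500 → Σnom=32.270; wc +0.040/-0.040 → slack +0.496/-1.020; half-tol=0.040, Σhalf²=0.213324
Nominal = 32.270. Worst-case = [32.270 - 1.020, 32.270 + 0.496] = [31.250, 32.766]. RSS = √0.213324 = 0.462.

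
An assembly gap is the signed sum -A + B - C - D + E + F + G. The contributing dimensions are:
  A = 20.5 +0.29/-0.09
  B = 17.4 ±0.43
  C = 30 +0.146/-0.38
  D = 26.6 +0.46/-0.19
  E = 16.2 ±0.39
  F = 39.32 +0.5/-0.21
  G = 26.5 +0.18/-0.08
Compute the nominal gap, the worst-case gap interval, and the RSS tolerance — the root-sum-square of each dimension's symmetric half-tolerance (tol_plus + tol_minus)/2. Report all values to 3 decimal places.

nominal=22.320 wc=[20.314,24.480] rss=0.831

Stack each dimension's contribution:
  -A: nom -20.500 → Σnom=-20.500; wc +0.090/-0.290 → slack +0.090/-0.290; half-tol=0.190, Σhalf²=0.036100
  +B: nom +17.400 → Σnom=-3.100; wc +0.430/-0.430 → slack +0.520/-0.720; half-tol=0.430, Σhalf²=0.221000
  -C: nom -30.000 → Σnom=-33.100; wc +0.380/-0.146 → slack +0.900/-0.866; half-tol=0.263, Σhalf²=0.290169
  -D: nom -26.600 → Σnom=-59.700; wc +0.190/-0.460 → slack +1.090/-1.326; half-tol=0.325, Σhalf²=0.395794
  +E: nom +16.200 → Σnom=-43.500; wc +0.390/-0.390 → slack +1.480/-1.716; half-tol=0.390, Σhalf²=0.547894
  +F: nom +39.320 → Σnom=-4.180; wc +0.500/-0.210 → slack +1.980/-1.926; half-tol=0.355, Σhalf²=0.673919
  +G: nom +26.500 → Σnom=22.320; wc +0.180/-0.080 → slack +2.160/-2.006; half-tol=0.130, Σhalf²=0.690819
Nominal = 22.320. Worst-case = [22.320 - 2.006, 22.320 + 2.160] = [20.314, 24.480]. RSS = √0.690819 = 0.831.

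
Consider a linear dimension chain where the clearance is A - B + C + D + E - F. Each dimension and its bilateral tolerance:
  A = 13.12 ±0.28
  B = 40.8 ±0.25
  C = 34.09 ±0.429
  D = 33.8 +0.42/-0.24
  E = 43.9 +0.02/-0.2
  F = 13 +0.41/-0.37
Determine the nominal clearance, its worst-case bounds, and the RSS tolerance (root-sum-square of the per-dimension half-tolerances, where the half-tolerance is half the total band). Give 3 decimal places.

nominal=71.110 wc=[69.301,72.879] rss=0.773

Stack each dimension's contribution:
  +A: nom +13.120 → Σnom=13.120; wc +0.280/-0.280 → slack +0.280/-0.280; half-tol=0.280, Σhalf²=0.078400
  -B: nom -40.800 → Σnom=-27.680; wc +0.250/-0.250 → slack +0.530/-0.530; half-tol=0.250, Σhalf²=0.140900
  +C: nom +34.090 → Σnom=6.410; wc +0.429/-0.429 → slack +0.959/-0.959; half-tol=0.429, Σhalf²=0.324941
  +D: nom +33.800 → Σnom=40.210; wc +0.420/-0.240 → slack +1.379/-1.199; half-tol=0.330, Σhalf²=0.433841
  +E: nom +43.900 → Σnom=84.110; wc +0.020/-0.200 → slack +1.399/-1.399; half-tol=0.110, Σhalf²=0.445941
  -F: nom -13.000 → Σnom=71.110; wc +0.370/-0.410 → slack +1.769/-1.809; half-tol=0.390, Σhalf²=0.598041
Nominal = 71.110. Worst-case = [71.110 - 1.809, 71.110 + 1.769] = [69.301, 72.879]. RSS = √0.598041 = 0.773.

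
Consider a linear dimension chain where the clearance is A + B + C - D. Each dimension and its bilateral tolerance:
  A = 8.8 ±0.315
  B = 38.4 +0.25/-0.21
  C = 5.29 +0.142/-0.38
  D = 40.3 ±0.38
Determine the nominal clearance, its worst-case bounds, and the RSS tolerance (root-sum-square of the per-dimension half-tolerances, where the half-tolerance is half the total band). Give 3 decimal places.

Stack each dimension's contribution:
  +A: nom +8.800 → Σnom=8.800; wc +0.315/-0.315 → slack +0.315/-0.315; half-tol=0.315, Σhalf²=0.099225
  +B: nom +38.400 → Σnom=47.200; wc +0.250/-0.210 → slack +0.565/-0.525; half-tol=0.230, Σhalf²=0.152125
  +C: nom +5.290 → Σnom=52.490; wc +0.142/-0.380 → slack +0.707/-0.905; half-tol=0.261, Σhalf²=0.220246
  -D: nom -40.300 → Σnom=12.190; wc +0.380/-0.380 → slack +1.087/-1.285; half-tol=0.380, Σhalf²=0.364646
Nominal = 12.190. Worst-case = [12.190 - 1.285, 12.190 + 1.087] = [10.905, 13.277]. RSS = √0.364646 = 0.604.

nominal=12.190 wc=[10.905,13.277] rss=0.604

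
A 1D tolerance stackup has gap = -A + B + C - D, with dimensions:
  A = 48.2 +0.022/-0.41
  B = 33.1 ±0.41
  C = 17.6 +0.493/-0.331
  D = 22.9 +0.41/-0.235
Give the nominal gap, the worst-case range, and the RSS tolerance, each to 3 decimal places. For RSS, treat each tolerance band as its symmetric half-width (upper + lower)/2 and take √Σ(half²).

Stack each dimension's contribution:
  -A: nom -48.200 → Σnom=-48.200; wc +0.410/-0.022 → slack +0.410/-0.022; half-tol=0.216, Σhalf²=0.046656
  +B: nom +33.100 → Σnom=-15.100; wc +0.410/-0.410 → slack +0.820/-0.432; half-tol=0.410, Σhalf²=0.214756
  +C: nom +17.600 → Σnom=2.500; wc +0.493/-0.331 → slack +1.313/-0.763; half-tol=0.412, Σhalf²=0.384500
  -D: nom -22.900 → Σnom=-20.400; wc +0.235/-0.410 → slack +1.548/-1.173; half-tol=0.323, Σhalf²=0.488506
Nominal = -20.400. Worst-case = [-20.400 - 1.173, -20.400 + 1.548] = [-21.573, -18.852]. RSS = √0.488506 = 0.699.

nominal=-20.400 wc=[-21.573,-18.852] rss=0.699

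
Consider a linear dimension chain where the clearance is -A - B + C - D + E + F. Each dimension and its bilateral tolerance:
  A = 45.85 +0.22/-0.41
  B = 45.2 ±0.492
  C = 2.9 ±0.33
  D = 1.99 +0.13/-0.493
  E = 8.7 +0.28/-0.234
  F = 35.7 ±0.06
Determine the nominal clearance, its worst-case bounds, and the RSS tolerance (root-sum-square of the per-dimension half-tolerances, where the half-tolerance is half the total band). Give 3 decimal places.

nominal=-45.740 wc=[-47.206,-43.675] rss=0.785

Stack each dimension's contribution:
  -A: nom -45.850 → Σnom=-45.850; wc +0.410/-0.220 → slack +0.410/-0.220; half-tol=0.315, Σhalf²=0.099225
  -B: nom -45.200 → Σnom=-91.050; wc +0.492/-0.492 → slack +0.902/-0.712; half-tol=0.492, Σhalf²=0.341289
  +C: nom +2.900 → Σnom=-88.150; wc +0.330/-0.330 → slack +1.232/-1.042; half-tol=0.330, Σhalf²=0.450189
  -D: nom -1.990 → Σnom=-90.140; wc +0.493/-0.130 → slack +1.725/-1.172; half-tol=0.311, Σhalf²=0.547221
  +E: nom +8.700 → Σnom=-81.440; wc +0.280/-0.234 → slack +2.005/-1.406; half-tol=0.257, Σhalf²=0.613270
  +F: nom +35.700 → Σnom=-45.740; wc +0.060/-0.060 → slack +2.065/-1.466; half-tol=0.060, Σhalf²=0.616870
Nominal = -45.740. Worst-case = [-45.740 - 1.466, -45.740 + 2.065] = [-47.206, -43.675]. RSS = √0.616870 = 0.785.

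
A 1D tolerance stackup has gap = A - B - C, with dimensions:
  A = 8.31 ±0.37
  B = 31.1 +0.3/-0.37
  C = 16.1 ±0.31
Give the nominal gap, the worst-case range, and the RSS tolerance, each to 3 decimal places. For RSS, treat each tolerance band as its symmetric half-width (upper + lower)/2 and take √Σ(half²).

Stack each dimension's contribution:
  +A: nom +8.310 → Σnom=8.310; wc +0.370/-0.370 → slack +0.370/-0.370; half-tol=0.370, Σhalf²=0.136900
  -B: nom -31.100 → Σnom=-22.790; wc +0.370/-0.300 → slack +0.740/-0.670; half-tol=0.335, Σhalf²=0.249125
  -C: nom -16.100 → Σnom=-38.890; wc +0.310/-0.310 → slack +1.050/-0.980; half-tol=0.310, Σhalf²=0.345225
Nominal = -38.890. Worst-case = [-38.890 - 0.980, -38.890 + 1.050] = [-39.870, -37.840]. RSS = √0.345225 = 0.588.

nominal=-38.890 wc=[-39.870,-37.840] rss=0.588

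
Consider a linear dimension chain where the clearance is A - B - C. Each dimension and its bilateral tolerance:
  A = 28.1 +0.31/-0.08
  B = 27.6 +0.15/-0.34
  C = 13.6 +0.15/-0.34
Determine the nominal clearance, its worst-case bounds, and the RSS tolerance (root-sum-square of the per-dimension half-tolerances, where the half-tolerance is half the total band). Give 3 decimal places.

Stack each dimension's contribution:
  +A: nom +28.100 → Σnom=28.100; wc +0.310/-0.080 → slack +0.310/-0.080; half-tol=0.195, Σhalf²=0.038025
  -B: nom -27.600 → Σnom=0.500; wc +0.340/-0.150 → slack +0.650/-0.230; half-tol=0.245, Σhalf²=0.098050
  -C: nom -13.600 → Σnom=-13.100; wc +0.340/-0.150 → slack +0.990/-0.380; half-tol=0.245, Σhalf²=0.158075
Nominal = -13.100. Worst-case = [-13.100 - 0.380, -13.100 + 0.990] = [-13.480, -12.110]. RSS = √0.158075 = 0.398.

nominal=-13.100 wc=[-13.480,-12.110] rss=0.398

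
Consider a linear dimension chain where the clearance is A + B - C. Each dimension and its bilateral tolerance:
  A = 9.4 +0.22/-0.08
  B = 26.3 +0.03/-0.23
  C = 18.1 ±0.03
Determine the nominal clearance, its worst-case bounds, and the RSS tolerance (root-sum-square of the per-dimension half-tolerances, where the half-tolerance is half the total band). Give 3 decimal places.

nominal=17.600 wc=[17.260,17.880] rss=0.201

Stack each dimension's contribution:
  +A: nom +9.400 → Σnom=9.400; wc +0.220/-0.080 → slack +0.220/-0.080; half-tol=0.150, Σhalf²=0.022500
  +B: nom +26.300 → Σnom=35.700; wc +0.030/-0.230 → slack +0.250/-0.310; half-tol=0.130, Σhalf²=0.039400
  -C: nom -18.100 → Σnom=17.600; wc +0.030/-0.030 → slack +0.280/-0.340; half-tol=0.030, Σhalf²=0.040300
Nominal = 17.600. Worst-case = [17.600 - 0.340, 17.600 + 0.280] = [17.260, 17.880]. RSS = √0.040300 = 0.201.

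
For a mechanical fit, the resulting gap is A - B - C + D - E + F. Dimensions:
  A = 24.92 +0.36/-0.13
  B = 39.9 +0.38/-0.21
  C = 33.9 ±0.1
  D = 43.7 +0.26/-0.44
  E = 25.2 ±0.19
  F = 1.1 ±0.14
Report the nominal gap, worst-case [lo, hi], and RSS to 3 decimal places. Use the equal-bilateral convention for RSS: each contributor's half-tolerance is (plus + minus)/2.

nominal=-29.280 wc=[-30.660,-28.020] rss=0.579

Stack each dimension's contribution:
  +A: nom +24.920 → Σnom=24.920; wc +0.360/-0.130 → slack +0.360/-0.130; half-tol=0.245, Σhalf²=0.060025
  -B: nom -39.900 → Σnom=-14.980; wc +0.210/-0.380 → slack +0.570/-0.510; half-tol=0.295, Σhalf²=0.147050
  -C: nom -33.900 → Σnom=-48.880; wc +0.100/-0.100 → slack +0.670/-0.610; half-tol=0.100, Σhalf²=0.157050
  +D: nom +43.700 → Σnom=-5.180; wc +0.260/-0.440 → slack +0.930/-1.050; half-tol=0.350, Σhalf²=0.279550
  -E: nom -25.200 → Σnom=-30.380; wc +0.190/-0.190 → slack +1.120/-1.240; half-tol=0.190, Σhalf²=0.315650
  +F: nom +1.100 → Σnom=-29.280; wc +0.140/-0.140 → slack +1.260/-1.380; half-tol=0.140, Σhalf²=0.335250
Nominal = -29.280. Worst-case = [-29.280 - 1.380, -29.280 + 1.260] = [-30.660, -28.020]. RSS = √0.335250 = 0.579.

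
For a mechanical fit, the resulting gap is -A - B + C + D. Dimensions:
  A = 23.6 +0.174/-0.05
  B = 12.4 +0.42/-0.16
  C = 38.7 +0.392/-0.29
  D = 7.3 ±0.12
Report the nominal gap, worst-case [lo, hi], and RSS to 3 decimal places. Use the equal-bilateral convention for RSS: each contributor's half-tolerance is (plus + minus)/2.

nominal=10.000 wc=[8.996,10.722] rss=0.477

Stack each dimension's contribution:
  -A: nom -23.600 → Σnom=-23.600; wc +0.050/-0.174 → slack +0.050/-0.174; half-tol=0.112, Σhalf²=0.012544
  -B: nom -12.400 → Σnom=-36.000; wc +0.160/-0.420 → slack +0.210/-0.594; half-tol=0.290, Σhalf²=0.096644
  +C: nom +38.700 → Σnom=2.700; wc +0.392/-0.290 → slack +0.602/-0.884; half-tol=0.341, Σhalf²=0.212925
  +D: nom +7.300 → Σnom=10.000; wc +0.120/-0.120 → slack +0.722/-1.004; half-tol=0.120, Σhalf²=0.227325
Nominal = 10.000. Worst-case = [10.000 - 1.004, 10.000 + 0.722] = [8.996, 10.722]. RSS = √0.227325 = 0.477.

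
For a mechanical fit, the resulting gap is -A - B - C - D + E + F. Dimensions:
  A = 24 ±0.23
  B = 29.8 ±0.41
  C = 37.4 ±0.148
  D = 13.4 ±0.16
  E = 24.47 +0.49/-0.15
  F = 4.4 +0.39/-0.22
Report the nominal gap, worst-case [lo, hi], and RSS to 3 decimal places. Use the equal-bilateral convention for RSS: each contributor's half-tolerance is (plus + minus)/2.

Stack each dimension's contribution:
  -A: nom -24.000 → Σnom=-24.000; wc +0.230/-0.230 → slack +0.230/-0.230; half-tol=0.230, Σhalf²=0.052900
  -B: nom -29.800 → Σnom=-53.800; wc +0.410/-0.410 → slack +0.640/-0.640; half-tol=0.410, Σhalf²=0.221000
  -C: nom -37.400 → Σnom=-91.200; wc +0.148/-0.148 → slack +0.788/-0.788; half-tol=0.148, Σhalf²=0.242904
  -D: nom -13.400 → Σnom=-104.600; wc +0.160/-0.160 → slack +0.948/-0.948; half-tol=0.160, Σhalf²=0.268504
  +E: nom +24.470 → Σnom=-80.130; wc +0.490/-0.150 → slack +1.438/-1.098; half-tol=0.320, Σhalf²=0.370904
  +F: nom +4.400 → Σnom=-75.730; wc +0.390/-0.220 → slack +1.828/-1.318; half-tol=0.305, Σhalf²=0.463929
Nominal = -75.730. Worst-case = [-75.730 - 1.318, -75.730 + 1.828] = [-77.048, -73.902]. RSS = √0.463929 = 0.681.

nominal=-75.730 wc=[-77.048,-73.902] rss=0.681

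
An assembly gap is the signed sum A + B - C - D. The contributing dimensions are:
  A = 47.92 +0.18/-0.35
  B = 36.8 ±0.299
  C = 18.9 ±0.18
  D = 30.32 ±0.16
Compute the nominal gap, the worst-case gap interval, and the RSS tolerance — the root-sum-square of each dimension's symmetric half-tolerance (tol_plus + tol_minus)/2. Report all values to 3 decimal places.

nominal=35.500 wc=[34.511,36.319] rss=0.467

Stack each dimension's contribution:
  +A: nom +47.920 → Σnom=47.920; wc +0.180/-0.350 → slack +0.180/-0.350; half-tol=0.265, Σhalf²=0.070225
  +B: nom +36.800 → Σnom=84.720; wc +0.299/-0.299 → slack +0.479/-0.649; half-tol=0.299, Σhalf²=0.159626
  -C: nom -18.900 → Σnom=65.820; wc +0.180/-0.180 → slack +0.659/-0.829; half-tol=0.180, Σhalf²=0.192026
  -D: nom -30.320 → Σnom=35.500; wc +0.160/-0.160 → slack +0.819/-0.989; half-tol=0.160, Σhalf²=0.217626
Nominal = 35.500. Worst-case = [35.500 - 0.989, 35.500 + 0.819] = [34.511, 36.319]. RSS = √0.217626 = 0.467.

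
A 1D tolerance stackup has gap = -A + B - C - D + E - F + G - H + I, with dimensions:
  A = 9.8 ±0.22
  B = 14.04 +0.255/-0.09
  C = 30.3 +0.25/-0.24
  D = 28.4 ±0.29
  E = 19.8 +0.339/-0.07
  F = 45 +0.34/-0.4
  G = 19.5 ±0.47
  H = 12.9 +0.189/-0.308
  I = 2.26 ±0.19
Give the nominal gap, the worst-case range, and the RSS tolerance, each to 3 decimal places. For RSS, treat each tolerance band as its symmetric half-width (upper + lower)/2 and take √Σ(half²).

Stack each dimension's contribution:
  -A: nom -9.800 → Σnom=-9.800; wc +0.220/-0.220 → slack +0.220/-0.220; half-tol=0.220, Σhalf²=0.048400
  +B: nom +14.040 → Σnom=4.240; wc +0.255/-0.090 → slack +0.475/-0.310; half-tol=0.172, Σhalf²=0.078156
  -C: nom -30.300 → Σnom=-26.060; wc +0.240/-0.250 → slack +0.715/-0.560; half-tol=0.245, Σhalf²=0.138181
  -D: nom -28.400 → Σnom=-54.460; wc +0.290/-0.290 → slack +1.005/-0.850; half-tol=0.290, Σhalf²=0.222281
  +E: nom +19.800 → Σnom=-34.660; wc +0.339/-0.070 → slack +1.344/-0.920; half-tol=0.205, Σhalf²=0.264101
  -F: nom -45.000 → Σnom=-79.660; wc +0.400/-0.340 → slack +1.744/-1.260; half-tol=0.370, Σhalf²=0.401002
  +G: nom +19.500 → Σnom=-60.160; wc +0.470/-0.470 → slack +2.214/-1.730; half-tol=0.470, Σhalf²=0.621901
  -H: nom -12.900 → Σnom=-73.060; wc +0.308/-0.189 → slack +2.522/-1.919; half-tol=0.248, Σhalf²=0.683654
  +I: nom +2.260 → Σnom=-70.800; wc +0.190/-0.190 → slack +2.712/-2.109; half-tol=0.190, Σhalf²=0.719754
Nominal = -70.800. Worst-case = [-70.800 - 2.109, -70.800 + 2.712] = [-72.909, -68.088]. RSS = √0.719754 = 0.848.

nominal=-70.800 wc=[-72.909,-68.088] rss=0.848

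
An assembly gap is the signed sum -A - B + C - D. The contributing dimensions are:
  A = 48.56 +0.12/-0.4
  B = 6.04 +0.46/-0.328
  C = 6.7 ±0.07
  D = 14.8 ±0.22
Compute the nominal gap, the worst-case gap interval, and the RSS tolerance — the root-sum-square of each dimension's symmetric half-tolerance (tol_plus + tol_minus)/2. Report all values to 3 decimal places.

Stack each dimension's contribution:
  -A: nom -48.560 → Σnom=-48.560; wc +0.400/-0.120 → slack +0.400/-0.120; half-tol=0.260, Σhalf²=0.067600
  -B: nom -6.040 → Σnom=-54.600; wc +0.328/-0.460 → slack +0.728/-0.580; half-tol=0.394, Σhalf²=0.222836
  +C: nom +6.700 → Σnom=-47.900; wc +0.070/-0.070 → slack +0.798/-0.650; half-tol=0.070, Σhalf²=0.227736
  -D: nom -14.800 → Σnom=-62.700; wc +0.220/-0.220 → slack +1.018/-0.870; half-tol=0.220, Σhalf²=0.276136
Nominal = -62.700. Worst-case = [-62.700 - 0.870, -62.700 + 1.018] = [-63.570, -61.682]. RSS = √0.276136 = 0.525.

nominal=-62.700 wc=[-63.570,-61.682] rss=0.525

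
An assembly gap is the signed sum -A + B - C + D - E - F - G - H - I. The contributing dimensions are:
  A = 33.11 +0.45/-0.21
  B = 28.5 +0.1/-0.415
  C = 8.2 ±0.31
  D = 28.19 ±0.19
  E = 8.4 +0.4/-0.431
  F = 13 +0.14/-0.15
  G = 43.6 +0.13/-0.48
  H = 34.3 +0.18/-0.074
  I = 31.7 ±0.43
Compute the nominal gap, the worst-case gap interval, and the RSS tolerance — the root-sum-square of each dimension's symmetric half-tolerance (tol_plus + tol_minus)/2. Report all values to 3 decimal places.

Stack each dimension's contribution:
  -A: nom -33.110 → Σnom=-33.110; wc +0.210/-0.450 → slack +0.210/-0.450; half-tol=0.330, Σhalf²=0.108900
  +B: nom +28.500 → Σnom=-4.610; wc +0.100/-0.415 → slack +0.310/-0.865; half-tol=0.258, Σhalf²=0.175206
  -C: nom -8.200 → Σnom=-12.810; wc +0.310/-0.310 → slack +0.620/-1.175; half-tol=0.310, Σhalf²=0.271306
  +D: nom +28.190 → Σnom=15.380; wc +0.190/-0.190 → slack +0.810/-1.365; half-tol=0.190, Σhalf²=0.307406
  -E: nom -8.400 → Σnom=6.980; wc +0.431/-0.400 → slack +1.241/-1.765; half-tol=0.415, Σhalf²=0.480047
  -F: nom -13.000 → Σnom=-6.020; wc +0.150/-0.140 → slack +1.391/-1.905; half-tol=0.145, Σhalf²=0.501072
  -G: nom -43.600 → Σnom=-49.620; wc +0.480/-0.130 → slack +1.871/-2.035; half-tol=0.305, Σhalf²=0.594097
  -H: nom -34.300 → Σnom=-83.920; wc +0.074/-0.180 → slack +1.945/-2.215; half-tol=0.127, Σhalf²=0.610225
  -I: nom -31.700 → Σnom=-115.620; wc +0.430/-0.430 → slack +2.375/-2.645; half-tol=0.430, Σhalf²=0.795125
Nominal = -115.620. Worst-case = [-115.620 - 2.645, -115.620 + 2.375] = [-118.265, -113.245]. RSS = √0.795125 = 0.892.

nominal=-115.620 wc=[-118.265,-113.245] rss=0.892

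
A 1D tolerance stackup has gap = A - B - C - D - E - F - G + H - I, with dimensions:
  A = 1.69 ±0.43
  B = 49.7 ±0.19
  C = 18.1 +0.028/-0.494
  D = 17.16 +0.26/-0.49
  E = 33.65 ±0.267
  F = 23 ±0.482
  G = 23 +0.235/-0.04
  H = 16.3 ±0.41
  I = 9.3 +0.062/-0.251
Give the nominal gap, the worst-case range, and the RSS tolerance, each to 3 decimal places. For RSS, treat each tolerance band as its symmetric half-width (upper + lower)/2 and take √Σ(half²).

nominal=-155.920 wc=[-158.284,-152.866] rss=0.972

Stack each dimension's contribution:
  +A: nom +1.690 → Σnom=1.690; wc +0.430/-0.430 → slack +0.430/-0.430; half-tol=0.430, Σhalf²=0.184900
  -B: nom -49.700 → Σnom=-48.010; wc +0.190/-0.190 → slack +0.620/-0.620; half-tol=0.190, Σhalf²=0.221000
  -C: nom -18.100 → Σnom=-66.110; wc +0.494/-0.028 → slack +1.114/-0.648; half-tol=0.261, Σhalf²=0.289121
  -D: nom -17.160 → Σnom=-83.270; wc +0.490/-0.260 → slack +1.604/-0.908; half-tol=0.375, Σhalf²=0.429746
  -E: nom -33.650 → Σnom=-116.920; wc +0.267/-0.267 → slack +1.871/-1.175; half-tol=0.267, Σhalf²=0.501035
  -F: nom -23.000 → Σnom=-139.920; wc +0.482/-0.482 → slack +2.353/-1.657; half-tol=0.482, Σhalf²=0.733359
  -G: nom -23.000 → Σnom=-162.920; wc +0.040/-0.235 → slack +2.393/-1.892; half-tol=0.137, Σhalf²=0.752265
  +H: nom +16.300 → Σnom=-146.620; wc +0.410/-0.410 → slack +2.803/-2.302; half-tol=0.410, Σhalf²=0.920365
  -I: nom -9.300 → Σnom=-155.920; wc +0.251/-0.062 → slack +3.054/-2.364; half-tol=0.157, Σhalf²=0.944857
Nominal = -155.920. Worst-case = [-155.920 - 2.364, -155.920 + 3.054] = [-158.284, -152.866]. RSS = √0.944857 = 0.972.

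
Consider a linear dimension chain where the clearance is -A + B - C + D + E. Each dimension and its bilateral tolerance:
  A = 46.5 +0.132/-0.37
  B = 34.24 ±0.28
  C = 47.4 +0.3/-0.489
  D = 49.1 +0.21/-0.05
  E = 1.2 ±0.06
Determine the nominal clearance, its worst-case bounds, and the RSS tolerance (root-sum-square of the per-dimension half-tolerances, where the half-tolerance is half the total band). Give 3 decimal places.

nominal=-9.360 wc=[-10.182,-7.951] rss=0.563

Stack each dimension's contribution:
  -A: nom -46.500 → Σnom=-46.500; wc +0.370/-0.132 → slack +0.370/-0.132; half-tol=0.251, Σhalf²=0.063001
  +B: nom +34.240 → Σnom=-12.260; wc +0.280/-0.280 → slack +0.650/-0.412; half-tol=0.280, Σhalf²=0.141401
  -C: nom -47.400 → Σnom=-59.660; wc +0.489/-0.300 → slack +1.139/-0.712; half-tol=0.394, Σhalf²=0.297031
  +D: nom +49.100 → Σnom=-10.560; wc +0.210/-0.050 → slack +1.349/-0.762; half-tol=0.130, Σhalf²=0.313931
  +E: nom +1.200 → Σnom=-9.360; wc +0.060/-0.060 → slack +1.409/-0.822; half-tol=0.060, Σhalf²=0.317531
Nominal = -9.360. Worst-case = [-9.360 - 0.822, -9.360 + 1.409] = [-10.182, -7.951]. RSS = √0.317531 = 0.563.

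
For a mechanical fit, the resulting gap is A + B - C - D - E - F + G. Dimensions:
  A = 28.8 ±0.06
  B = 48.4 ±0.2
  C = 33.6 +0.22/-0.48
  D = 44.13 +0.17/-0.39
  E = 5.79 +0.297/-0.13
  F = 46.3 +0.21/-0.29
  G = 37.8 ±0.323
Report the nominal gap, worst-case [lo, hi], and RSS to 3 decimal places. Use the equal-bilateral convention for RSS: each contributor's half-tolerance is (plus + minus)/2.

Stack each dimension's contribution:
  +A: nom +28.800 → Σnom=28.800; wc +0.060/-0.060 → slack +0.060/-0.060; half-tol=0.060, Σhalf²=0.003600
  +B: nom +48.400 → Σnom=77.200; wc +0.200/-0.200 → slack +0.260/-0.260; half-tol=0.200, Σhalf²=0.043600
  -C: nom -33.600 → Σnom=43.600; wc +0.480/-0.220 → slack +0.740/-0.480; half-tol=0.350, Σhalf²=0.166100
  -D: nom -44.130 → Σnom=-0.530; wc +0.390/-0.170 → slack +1.130/-0.650; half-tol=0.280, Σhalf²=0.244500
  -E: nom -5.790 → Σnom=-6.320; wc +0.130/-0.297 → slack +1.260/-0.947; half-tol=0.213, Σhalf²=0.290082
  -F: nom -46.300 → Σnom=-52.620; wc +0.290/-0.210 → slack +1.550/-1.157; half-tol=0.250, Σhalf²=0.352582
  +G: nom +37.800 → Σnom=-14.820; wc +0.323/-0.323 → slack +1.873/-1.480; half-tol=0.323, Σhalf²=0.456911
Nominal = -14.820. Worst-case = [-14.820 - 1.480, -14.820 + 1.873] = [-16.300, -12.947]. RSS = √0.456911 = 0.676.

nominal=-14.820 wc=[-16.300,-12.947] rss=0.676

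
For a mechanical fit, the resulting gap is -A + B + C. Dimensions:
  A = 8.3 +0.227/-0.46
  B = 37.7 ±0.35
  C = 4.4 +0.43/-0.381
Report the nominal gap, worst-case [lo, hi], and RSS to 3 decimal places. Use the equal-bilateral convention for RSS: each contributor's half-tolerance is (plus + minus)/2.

nominal=33.800 wc=[32.842,35.040] rss=0.636

Stack each dimension's contribution:
  -A: nom -8.300 → Σnom=-8.300; wc +0.460/-0.227 → slack +0.460/-0.227; half-tol=0.344, Σhalf²=0.117992
  +B: nom +37.700 → Σnom=29.400; wc +0.350/-0.350 → slack +0.810/-0.577; half-tol=0.350, Σhalf²=0.240492
  +C: nom +4.400 → Σnom=33.800; wc +0.430/-0.381 → slack +1.240/-0.958; half-tol=0.405, Σhalf²=0.404922
Nominal = 33.800. Worst-case = [33.800 - 0.958, 33.800 + 1.240] = [32.842, 35.040]. RSS = √0.404922 = 0.636.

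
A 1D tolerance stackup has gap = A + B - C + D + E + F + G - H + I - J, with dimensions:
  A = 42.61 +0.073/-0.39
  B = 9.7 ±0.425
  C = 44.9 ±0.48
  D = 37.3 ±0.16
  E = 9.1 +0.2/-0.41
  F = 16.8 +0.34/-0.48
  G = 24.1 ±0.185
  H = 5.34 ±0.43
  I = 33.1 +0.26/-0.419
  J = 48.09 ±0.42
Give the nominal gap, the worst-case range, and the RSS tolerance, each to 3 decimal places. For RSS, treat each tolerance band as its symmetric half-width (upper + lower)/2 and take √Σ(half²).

nominal=74.380 wc=[70.581,77.353] rss=1.123

Stack each dimension's contribution:
  +A: nom +42.610 → Σnom=42.610; wc +0.073/-0.390 → slack +0.073/-0.390; half-tol=0.232, Σhalf²=0.053592
  +B: nom +9.700 → Σnom=52.310; wc +0.425/-0.425 → slack +0.498/-0.815; half-tol=0.425, Σhalf²=0.234217
  -C: nom -44.900 → Σnom=7.410; wc +0.480/-0.480 → slack +0.978/-1.295; half-tol=0.480, Σhalf²=0.464617
  +D: nom +37.300 → Σnom=44.710; wc +0.160/-0.160 → slack +1.138/-1.455; half-tol=0.160, Σhalf²=0.490217
  +E: nom +9.100 → Σnom=53.810; wc +0.200/-0.410 → slack +1.338/-1.865; half-tol=0.305, Σhalf²=0.583242
  +F: nom +16.800 → Σnom=70.610; wc +0.340/-0.480 → slack +1.678/-2.345; half-tol=0.410, Σhalf²=0.751342
  +G: nom +24.100 → Σnom=94.710; wc +0.185/-0.185 → slack +1.863/-2.530; half-tol=0.185, Σhalf²=0.785567
  -H: nom -5.340 → Σnom=89.370; wc +0.430/-0.430 → slack +2.293/-2.960; half-tol=0.430, Σhalf²=0.970467
  +I: nom +33.100 → Σnom=122.470; wc +0.260/-0.419 → slack +2.553/-3.379; half-tol=0.340, Σhalf²=1.085727
  -J: nom -48.090 → Σnom=74.380; wc +0.420/-0.420 → slack +2.973/-3.799; half-tol=0.420, Σhalf²=1.262127
Nominal = 74.380. Worst-case = [74.380 - 3.799, 74.380 + 2.973] = [70.581, 77.353]. RSS = √1.262127 = 1.123.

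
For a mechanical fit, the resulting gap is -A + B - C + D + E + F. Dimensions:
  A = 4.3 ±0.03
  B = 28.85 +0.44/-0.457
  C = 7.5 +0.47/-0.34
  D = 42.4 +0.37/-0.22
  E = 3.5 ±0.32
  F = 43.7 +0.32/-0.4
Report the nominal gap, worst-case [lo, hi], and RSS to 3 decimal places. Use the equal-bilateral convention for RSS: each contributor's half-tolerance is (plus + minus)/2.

Stack each dimension's contribution:
  -A: nom -4.300 → Σnom=-4.300; wc +0.030/-0.030 → slack +0.030/-0.030; half-tol=0.030, Σhalf²=0.000900
  +B: nom +28.850 → Σnom=24.550; wc +0.440/-0.457 → slack +0.470/-0.487; half-tol=0.449, Σhalf²=0.202052
  -C: nom -7.500 → Σnom=17.050; wc +0.340/-0.470 → slack +0.810/-0.957; half-tol=0.405, Σhalf²=0.366077
  +D: nom +42.400 → Σnom=59.450; wc +0.370/-0.220 → slack +1.180/-1.177; half-tol=0.295, Σhalf²=0.453102
  +E: nom +3.500 → Σnom=62.950; wc +0.320/-0.320 → slack +1.500/-1.497; half-tol=0.320, Σhalf²=0.555502
  +F: nom +43.700 → Σnom=106.650; wc +0.320/-0.400 → slack +1.820/-1.897; half-tol=0.360, Σhalf²=0.685102
Nominal = 106.650. Worst-case = [106.650 - 1.897, 106.650 + 1.820] = [104.753, 108.470]. RSS = √0.685102 = 0.828.

nominal=106.650 wc=[104.753,108.470] rss=0.828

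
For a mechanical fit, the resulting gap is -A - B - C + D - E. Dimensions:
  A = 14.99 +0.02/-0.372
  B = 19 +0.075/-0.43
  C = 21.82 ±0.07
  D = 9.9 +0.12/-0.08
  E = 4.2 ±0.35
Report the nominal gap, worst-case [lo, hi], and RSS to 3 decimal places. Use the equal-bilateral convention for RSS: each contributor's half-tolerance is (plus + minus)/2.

Stack each dimension's contribution:
  -A: nom -14.990 → Σnom=-14.990; wc +0.372/-0.020 → slack +0.372/-0.020; half-tol=0.196, Σhalf²=0.038416
  -B: nom -19.000 → Σnom=-33.990; wc +0.430/-0.075 → slack +0.802/-0.095; half-tol=0.253, Σhalf²=0.102172
  -C: nom -21.820 → Σnom=-55.810; wc +0.070/-0.070 → slack +0.872/-0.165; half-tol=0.070, Σhalf²=0.107072
  +D: nom +9.900 → Σnom=-45.910; wc +0.120/-0.080 → slack +0.992/-0.245; half-tol=0.100, Σhalf²=0.117072
  -E: nom -4.200 → Σnom=-50.110; wc +0.350/-0.350 → slack +1.342/-0.595; half-tol=0.350, Σhalf²=0.239572
Nominal = -50.110. Worst-case = [-50.110 - 0.595, -50.110 + 1.342] = [-50.705, -48.768]. RSS = √0.239572 = 0.489.

nominal=-50.110 wc=[-50.705,-48.768] rss=0.489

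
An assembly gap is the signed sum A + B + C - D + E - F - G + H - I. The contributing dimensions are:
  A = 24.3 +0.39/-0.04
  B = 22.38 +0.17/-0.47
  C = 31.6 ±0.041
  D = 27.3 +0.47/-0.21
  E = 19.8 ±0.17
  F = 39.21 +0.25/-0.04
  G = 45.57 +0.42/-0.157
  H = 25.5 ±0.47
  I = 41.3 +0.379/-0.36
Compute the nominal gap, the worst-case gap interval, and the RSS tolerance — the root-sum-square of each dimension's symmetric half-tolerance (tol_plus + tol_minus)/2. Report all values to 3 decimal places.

Stack each dimension's contribution:
  +A: nom +24.300 → Σnom=24.300; wc +0.390/-0.040 → slack +0.390/-0.040; half-tol=0.215, Σhalf²=0.046225
  +B: nom +22.380 → Σnom=46.680; wc +0.170/-0.470 → slack +0.560/-0.510; half-tol=0.320, Σhalf²=0.148625
  +C: nom +31.600 → Σnom=78.280; wc +0.041/-0.041 → slack +0.601/-0.551; half-tol=0.041, Σhalf²=0.150306
  -D: nom -27.300 → Σnom=50.980; wc +0.210/-0.470 → slack +0.811/-1.021; half-tol=0.340, Σhalf²=0.265906
  +E: nom +19.800 → Σnom=70.780; wc +0.170/-0.170 → slack +0.981/-1.191; half-tol=0.170, Σhalf²=0.294806
  -F: nom -39.210 → Σnom=31.570; wc +0.040/-0.250 → slack +1.021/-1.441; half-tol=0.145, Σhalf²=0.315831
  -G: nom -45.570 → Σnom=-14.000; wc +0.157/-0.420 → slack +1.178/-1.861; half-tol=0.288, Σhalf²=0.399063
  +H: nom +25.500 → Σnom=11.500; wc +0.470/-0.470 → slack +1.648/-2.331; half-tol=0.470, Σhalf²=0.619963
  -I: nom -41.300 → Σnom=-29.800; wc +0.360/-0.379 → slack +2.008/-2.710; half-tol=0.369, Σhalf²=0.756493
Nominal = -29.800. Worst-case = [-29.800 - 2.710, -29.800 + 2.008] = [-32.510, -27.792]. RSS = √0.756493 = 0.870.

nominal=-29.800 wc=[-32.510,-27.792] rss=0.870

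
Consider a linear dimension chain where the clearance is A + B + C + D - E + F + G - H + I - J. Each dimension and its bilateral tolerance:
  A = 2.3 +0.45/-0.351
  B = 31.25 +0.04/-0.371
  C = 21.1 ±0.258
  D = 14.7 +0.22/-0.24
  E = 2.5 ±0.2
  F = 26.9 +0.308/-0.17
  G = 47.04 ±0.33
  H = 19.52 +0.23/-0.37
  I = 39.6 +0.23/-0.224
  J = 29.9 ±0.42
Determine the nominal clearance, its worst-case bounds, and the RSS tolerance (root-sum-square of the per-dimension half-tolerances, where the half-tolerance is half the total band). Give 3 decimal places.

Stack each dimension's contribution:
  +A: nom +2.300 → Σnom=2.300; wc +0.450/-0.351 → slack +0.450/-0.351; half-tol=0.400, Σhalf²=0.160400
  +B: nom +31.250 → Σnom=33.550; wc +0.040/-0.371 → slack +0.490/-0.722; half-tol=0.205, Σhalf²=0.202630
  +C: nom +21.100 → Σnom=54.650; wc +0.258/-0.258 → slack +0.748/-0.980; half-tol=0.258, Σhalf²=0.269194
  +D: nom +14.700 → Σnom=69.350; wc +0.220/-0.240 → slack +0.968/-1.220; half-tol=0.230, Σhalf²=0.322094
  -E: nom -2.500 → Σnom=66.850; wc +0.200/-0.200 → slack +1.168/-1.420; half-tol=0.200, Σhalf²=0.362094
  +F: nom +26.900 → Σnom=93.750; wc +0.308/-0.170 → slack +1.476/-1.590; half-tol=0.239, Σhalf²=0.419215
  +G: nom +47.040 → Σnom=140.790; wc +0.330/-0.330 → slack +1.806/-1.920; half-tol=0.330, Σhalf²=0.528115
  -H: nom -19.520 → Σnom=121.270; wc +0.370/-0.230 → slack +2.176/-2.150; half-tol=0.300, Σhalf²=0.618115
  +I: nom +39.600 → Σnom=160.870; wc +0.230/-0.224 → slack +2.406/-2.374; half-tol=0.227, Σhalf²=0.669644
  -J: nom -29.900 → Σnom=130.970; wc +0.420/-0.420 → slack +2.826/-2.794; half-tol=0.420, Σhalf²=0.846044
Nominal = 130.970. Worst-case = [130.970 - 2.794, 130.970 + 2.826] = [128.176, 133.796]. RSS = √0.846044 = 0.920.

nominal=130.970 wc=[128.176,133.796] rss=0.920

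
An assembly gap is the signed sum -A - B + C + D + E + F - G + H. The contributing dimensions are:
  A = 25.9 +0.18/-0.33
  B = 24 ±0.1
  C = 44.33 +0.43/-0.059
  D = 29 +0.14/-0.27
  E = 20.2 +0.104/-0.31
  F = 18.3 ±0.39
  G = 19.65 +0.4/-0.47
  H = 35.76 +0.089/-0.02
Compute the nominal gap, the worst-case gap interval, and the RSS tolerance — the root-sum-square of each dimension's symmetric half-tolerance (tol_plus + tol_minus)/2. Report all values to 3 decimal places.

Stack each dimension's contribution:
  -A: nom -25.900 → Σnom=-25.900; wc +0.330/-0.180 → slack +0.330/-0.180; half-tol=0.255, Σhalf²=0.065025
  -B: nom -24.000 → Σnom=-49.900; wc +0.100/-0.100 → slack +0.430/-0.280; half-tol=0.100, Σhalf²=0.075025
  +C: nom +44.330 → Σnom=-5.570; wc +0.430/-0.059 → slack +0.860/-0.339; half-tol=0.244, Σhalf²=0.134805
  +D: nom +29.000 → Σnom=23.430; wc +0.140/-0.270 → slack +1.000/-0.609; half-tol=0.205, Σhalf²=0.176830
  +E: nom +20.200 → Σnom=43.630; wc +0.104/-0.310 → slack +1.104/-0.919; half-tol=0.207, Σhalf²=0.219679
  +F: nom +18.300 → Σnom=61.930; wc +0.390/-0.390 → slack +1.494/-1.309; half-tol=0.390, Σhalf²=0.371779
  -G: nom -19.650 → Σnom=42.280; wc +0.470/-0.400 → slack +1.964/-1.709; half-tol=0.435, Σhalf²=0.561004
  +H: nom +35.760 → Σnom=78.040; wc +0.089/-0.020 → slack +2.053/-1.729; half-tol=0.054, Σhalf²=0.563974
Nominal = 78.040. Worst-case = [78.040 - 1.729, 78.040 + 2.053] = [76.311, 80.093]. RSS = √0.563974 = 0.751.

nominal=78.040 wc=[76.311,80.093] rss=0.751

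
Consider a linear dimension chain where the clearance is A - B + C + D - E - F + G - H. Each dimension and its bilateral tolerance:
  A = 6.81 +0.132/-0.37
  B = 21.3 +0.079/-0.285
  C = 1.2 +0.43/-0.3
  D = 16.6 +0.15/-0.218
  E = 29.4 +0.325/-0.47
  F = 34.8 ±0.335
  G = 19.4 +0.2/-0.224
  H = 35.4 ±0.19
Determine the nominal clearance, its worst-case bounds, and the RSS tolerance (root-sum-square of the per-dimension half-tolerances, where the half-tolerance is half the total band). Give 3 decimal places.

nominal=-76.890 wc=[-78.931,-74.698] rss=0.784

Stack each dimension's contribution:
  +A: nom +6.810 → Σnom=6.810; wc +0.132/-0.370 → slack +0.132/-0.370; half-tol=0.251, Σhalf²=0.063001
  -B: nom -21.300 → Σnom=-14.490; wc +0.285/-0.079 → slack +0.417/-0.449; half-tol=0.182, Σhalf²=0.096125
  +C: nom +1.200 → Σnom=-13.290; wc +0.430/-0.300 → slack +0.847/-0.749; half-tol=0.365, Σhalf²=0.229350
  +D: nom +16.600 → Σnom=3.310; wc +0.150/-0.218 → slack +0.997/-0.967; half-tol=0.184, Σhalf²=0.263206
  -E: nom -29.400 → Σnom=-26.090; wc +0.470/-0.325 → slack +1.467/-1.292; half-tol=0.397, Σhalf²=0.421212
  -F: nom -34.800 → Σnom=-60.890; wc +0.335/-0.335 → slack +1.802/-1.627; half-tol=0.335, Σhalf²=0.533437
  +G: nom +19.400 → Σnom=-41.490; wc +0.200/-0.224 → slack +2.002/-1.851; half-tol=0.212, Σhalf²=0.578381
  -H: nom -35.400 → Σnom=-76.890; wc +0.190/-0.190 → slack +2.192/-2.041; half-tol=0.190, Σhalf²=0.614481
Nominal = -76.890. Worst-case = [-76.890 - 2.041, -76.890 + 2.192] = [-78.931, -74.698]. RSS = √0.614481 = 0.784.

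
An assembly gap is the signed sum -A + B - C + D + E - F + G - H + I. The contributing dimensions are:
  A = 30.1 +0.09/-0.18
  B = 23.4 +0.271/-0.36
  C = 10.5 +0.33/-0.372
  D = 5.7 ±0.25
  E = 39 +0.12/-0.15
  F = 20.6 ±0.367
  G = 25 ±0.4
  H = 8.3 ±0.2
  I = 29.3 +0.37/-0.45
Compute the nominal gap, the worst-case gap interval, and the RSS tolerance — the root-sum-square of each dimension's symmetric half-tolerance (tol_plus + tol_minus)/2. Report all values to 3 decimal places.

Stack each dimension's contribution:
  -A: nom -30.100 → Σnom=-30.100; wc +0.180/-0.090 → slack +0.180/-0.090; half-tol=0.135, Σhalf²=0.018225
  +B: nom +23.400 → Σnom=-6.700; wc +0.271/-0.360 → slack +0.451/-0.450; half-tol=0.316, Σhalf²=0.117765
  -C: nom -10.500 → Σnom=-17.200; wc +0.372/-0.330 → slack +0.823/-0.780; half-tol=0.351, Σhalf²=0.240966
  +D: nom +5.700 → Σnom=-11.500; wc +0.250/-0.250 → slack +1.073/-1.030; half-tol=0.250, Σhalf²=0.303466
  +E: nom +39.000 → Σnom=27.500; wc +0.120/-0.150 → slack +1.193/-1.180; half-tol=0.135, Σhalf²=0.321691
  -F: nom -20.600 → Σnom=6.900; wc +0.367/-0.367 → slack +1.560/-1.547; half-tol=0.367, Σhalf²=0.456380
  +G: nom +25.000 → Σnom=31.900; wc +0.400/-0.400 → slack +1.960/-1.947; half-tol=0.400, Σhalf²=0.616380
  -H: nom -8.300 → Σnom=23.600; wc +0.200/-0.200 → slack +2.160/-2.147; half-tol=0.200, Σhalf²=0.656380
  +I: nom +29.300 → Σnom=52.900; wc +0.370/-0.450 → slack +2.530/-2.597; half-tol=0.410, Σhalf²=0.824480
Nominal = 52.900. Worst-case = [52.900 - 2.597, 52.900 + 2.530] = [50.303, 55.430]. RSS = √0.824480 = 0.908.

nominal=52.900 wc=[50.303,55.430] rss=0.908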